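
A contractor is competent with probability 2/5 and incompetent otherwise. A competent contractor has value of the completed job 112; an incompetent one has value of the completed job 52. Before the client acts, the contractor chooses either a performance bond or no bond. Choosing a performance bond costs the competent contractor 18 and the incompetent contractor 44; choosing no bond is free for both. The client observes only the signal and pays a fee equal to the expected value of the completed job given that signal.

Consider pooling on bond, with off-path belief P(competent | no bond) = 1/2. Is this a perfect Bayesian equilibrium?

No

At the pooled signal (bond) the client holds the prior 2/5 and pays 2/5·112 + 3/5·52 = 76. Off-path (no bond) belief 1/2 gives 1/2·112 + 1/2·52 = 82.
Competent: bond gives 76 − 18 = 58; no bond gives 82 − 0 = 82. Deviates. ✗
Incompetent: bond gives 76 − 44 = 32; no bond gives 82 − 0 = 82. Deviates. ✗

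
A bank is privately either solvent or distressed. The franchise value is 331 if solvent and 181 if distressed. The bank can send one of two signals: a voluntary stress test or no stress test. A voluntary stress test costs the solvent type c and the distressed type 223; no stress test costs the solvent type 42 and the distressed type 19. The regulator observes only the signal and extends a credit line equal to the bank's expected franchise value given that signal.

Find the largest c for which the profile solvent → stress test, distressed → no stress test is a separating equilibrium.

192

Under separation: stress test → solvent (pays 331); no stress test → distressed (pays 181).
Distressed: 181 − 19 = 162 ≥ 331 − 223 = 108. Holds regardless of c. ✓
Solvent: 331 − c ≥ 181 − 42, so c ≤ 331 − 139 = 192.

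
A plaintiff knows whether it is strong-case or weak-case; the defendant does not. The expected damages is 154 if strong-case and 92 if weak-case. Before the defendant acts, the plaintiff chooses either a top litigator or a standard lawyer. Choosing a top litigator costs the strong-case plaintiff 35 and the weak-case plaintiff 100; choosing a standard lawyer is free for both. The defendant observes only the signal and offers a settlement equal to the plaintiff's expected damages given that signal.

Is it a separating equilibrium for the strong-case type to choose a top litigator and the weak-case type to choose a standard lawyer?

Under separation the defendant infers type exactly: top litigator → strong-case (pays 154), standard lawyer → weak-case (pays 92).
Strong-case: top litigator gives 154 − 35 = 119; standard lawyer gives 92 − 0 = 92. No deviation. ✓
Weak-case: standard lawyer gives 92 − 0 = 92; top litigator gives 154 − 100 = 54. No deviation. ✓
Neither type gains from mimicking the other.

Yes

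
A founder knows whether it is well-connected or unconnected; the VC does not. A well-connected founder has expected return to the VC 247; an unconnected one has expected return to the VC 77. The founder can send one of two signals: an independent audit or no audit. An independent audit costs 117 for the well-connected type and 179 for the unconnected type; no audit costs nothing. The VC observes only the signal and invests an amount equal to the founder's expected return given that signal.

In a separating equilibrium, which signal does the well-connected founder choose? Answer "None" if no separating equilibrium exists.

Try well-connected → audit, unconnected → no audit:
  If types separate, audit earns payment 247 and no audit earns 77.
  Well-connected: audit gives 247 − 117 = 130; no audit gives 77 − 0 = 77. No deviation. ✓
  Unconnected: no audit gives 77 − 0 = 77; audit gives 247 − 179 = 68. No deviation. ✓
Both hold — the well-connected type sends audit.

audit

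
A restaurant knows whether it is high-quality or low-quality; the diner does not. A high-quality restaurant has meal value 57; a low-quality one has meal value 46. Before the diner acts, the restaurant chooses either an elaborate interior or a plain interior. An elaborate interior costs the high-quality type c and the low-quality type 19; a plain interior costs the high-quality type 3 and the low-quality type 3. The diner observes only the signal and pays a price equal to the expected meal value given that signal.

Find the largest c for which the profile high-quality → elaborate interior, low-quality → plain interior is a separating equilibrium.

Under separation: elaborate interior → high-quality (pays 57); plain interior → low-quality (pays 46).
Low-quality: 46 − 3 = 43 ≥ 57 − 19 = 38. Holds regardless of c. ✓
High-quality: 57 − c ≥ 46 − 3, so c ≤ 57 − 43 = 14.

14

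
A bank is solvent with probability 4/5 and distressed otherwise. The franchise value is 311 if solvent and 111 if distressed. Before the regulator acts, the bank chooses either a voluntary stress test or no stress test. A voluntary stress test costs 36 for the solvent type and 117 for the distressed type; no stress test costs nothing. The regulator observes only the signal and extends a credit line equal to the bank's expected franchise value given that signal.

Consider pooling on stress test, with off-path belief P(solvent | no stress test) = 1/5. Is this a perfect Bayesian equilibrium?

Yes

On the equilibrium path (stress test) the regulator holds the prior 4/5 and pays 4/5·311 + 1/5·111 = 271. Off-path (no stress test) belief 1/5 gives 1/5·311 + 4/5·111 = 151.
Solvent: stress test gives 271 − 36 = 235; no stress test gives 151 − 0 = 151. Stays. ✓
Distressed: stress test gives 271 − 117 = 154; no stress test gives 151 − 0 = 151. Stays. ✓
Beliefs are Bayes-consistent on-path and both types best-respond.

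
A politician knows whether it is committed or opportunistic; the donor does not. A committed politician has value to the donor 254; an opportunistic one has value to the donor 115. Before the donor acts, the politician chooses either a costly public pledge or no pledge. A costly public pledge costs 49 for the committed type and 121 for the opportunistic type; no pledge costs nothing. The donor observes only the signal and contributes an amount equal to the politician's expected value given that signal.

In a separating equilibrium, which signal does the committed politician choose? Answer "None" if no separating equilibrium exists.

None

Try committed → pledge, opportunistic → no pledge:
  If types separate, pledge earns payment 254 and no pledge earns 115.
  Committed: pledge gives 254 − 49 = 205; no pledge gives 115 − 0 = 115. No deviation. ✓
  Opportunistic: no pledge gives 115 − 0 = 115; pledge gives 254 − 121 = 133. Would deviate. ✗
Try committed → no pledge, opportunistic → pledge:
  If types separate, no pledge earns payment 254 and pledge earns 115.
  Committed: no pledge gives 254 − 0 = 254; pledge gives 115 − 49 = 66. No deviation. ✓
  Opportunistic: pledge gives 115 − 121 = -6; no pledge gives 254 − 0 = 254. Would deviate. ✗
Neither assignment is incentive-compatible.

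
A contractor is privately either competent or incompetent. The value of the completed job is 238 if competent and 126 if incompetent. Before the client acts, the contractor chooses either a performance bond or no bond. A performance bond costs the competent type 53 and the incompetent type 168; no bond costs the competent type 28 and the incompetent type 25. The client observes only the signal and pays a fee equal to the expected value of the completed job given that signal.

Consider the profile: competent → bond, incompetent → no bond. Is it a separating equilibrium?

If types separate, bond earns payment 238 and no bond earns 126.
Competent: bond gives 238 − 53 = 185; no bond gives 126 − 28 = 98. No deviation. ✓
Incompetent: no bond gives 126 − 25 = 101; bond gives 238 − 168 = 70. No deviation. ✓
Both incentive constraints hold.

Yes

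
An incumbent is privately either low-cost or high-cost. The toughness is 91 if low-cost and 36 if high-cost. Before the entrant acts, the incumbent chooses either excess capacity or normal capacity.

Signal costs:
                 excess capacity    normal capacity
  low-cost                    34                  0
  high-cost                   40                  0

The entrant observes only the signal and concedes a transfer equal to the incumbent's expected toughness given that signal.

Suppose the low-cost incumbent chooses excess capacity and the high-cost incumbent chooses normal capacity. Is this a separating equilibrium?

If types separate, excess capacity earns payment 91 and normal capacity earns 36.
Low-cost: excess capacity gives 91 − 34 = 57; normal capacity gives 36 − 0 = 36. No deviation. ✓
High-cost: normal capacity gives 36 − 0 = 36; excess capacity gives 91 − 40 = 51. Would deviate. ✗

No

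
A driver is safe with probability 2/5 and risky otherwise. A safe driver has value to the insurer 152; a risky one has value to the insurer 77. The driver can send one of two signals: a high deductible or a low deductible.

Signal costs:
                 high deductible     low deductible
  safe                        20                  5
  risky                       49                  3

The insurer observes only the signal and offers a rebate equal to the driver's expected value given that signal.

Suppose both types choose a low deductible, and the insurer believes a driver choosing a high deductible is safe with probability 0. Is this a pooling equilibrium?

On the equilibrium path (low deductible) the insurer holds the prior 2/5 and pays 2/5·152 + 3/5·77 = 107. Off-path (high deductible) belief 0 gives 0·152 + 1·77 = 77.
Safe: low deductible gives 107 − 5 = 102; high deductible gives 77 − 20 = 57. Stays. ✓
Risky: low deductible gives 107 − 3 = 104; high deductible gives 77 − 49 = 28. Stays. ✓
Beliefs are Bayes-consistent on-path and both types best-respond.

Yes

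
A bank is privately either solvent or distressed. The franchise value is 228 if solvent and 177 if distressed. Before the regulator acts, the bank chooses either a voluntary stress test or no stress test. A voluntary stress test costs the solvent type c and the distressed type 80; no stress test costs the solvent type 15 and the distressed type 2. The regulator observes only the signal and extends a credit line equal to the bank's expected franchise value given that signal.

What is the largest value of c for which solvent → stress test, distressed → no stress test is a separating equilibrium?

Under separation: stress test → solvent (pays 228); no stress test → distressed (pays 177).
Distressed: 177 − 2 = 175 ≥ 228 − 80 = 148. Holds regardless of c. ✓
Solvent: 228 − c ≥ 177 − 15, so c ≤ 228 − 162 = 66.

66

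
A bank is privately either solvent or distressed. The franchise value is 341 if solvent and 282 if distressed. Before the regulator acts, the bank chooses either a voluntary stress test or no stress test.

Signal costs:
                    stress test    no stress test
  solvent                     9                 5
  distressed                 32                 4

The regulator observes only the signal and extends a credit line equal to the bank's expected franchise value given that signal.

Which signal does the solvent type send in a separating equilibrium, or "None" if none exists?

Try solvent → stress test, distressed → no stress test:
  Under separation the regulator infers type exactly: stress test → solvent (pays 341), no stress test → distressed (pays 282).
  Solvent: stress test gives 341 − 9 = 332; no stress test gives 282 − 5 = 277. No deviation. ✓
  Distressed: no stress test gives 282 − 4 = 278; stress test gives 341 − 32 = 309. Would deviate. ✗
Try solvent → no stress test, distressed → stress test:
  Under separation the regulator infers type exactly: no stress test → solvent (pays 341), stress test → distressed (pays 282).
  Solvent: no stress test gives 341 − 5 = 336; stress test gives 282 − 9 = 273. No deviation. ✓
  Distressed: stress test gives 282 − 32 = 250; no stress test gives 341 − 4 = 337. Would deviate. ✗
Neither assignment is incentive-compatible.

None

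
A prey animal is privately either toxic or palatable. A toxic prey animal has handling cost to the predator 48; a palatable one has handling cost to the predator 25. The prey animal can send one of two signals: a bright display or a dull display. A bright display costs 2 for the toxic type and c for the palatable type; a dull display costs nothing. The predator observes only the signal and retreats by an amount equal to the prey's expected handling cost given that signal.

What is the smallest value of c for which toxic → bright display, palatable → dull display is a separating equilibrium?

Under separation: bright display → toxic (pays 48); dull display → palatable (pays 25).
Toxic: 48 − 2 = 46 ≥ 25 − 0 = 25. Holds regardless of c. ✓
Palatable: 25 − 0 ≥ 48 − c, so c ≥ 48 − 25 = 23.

23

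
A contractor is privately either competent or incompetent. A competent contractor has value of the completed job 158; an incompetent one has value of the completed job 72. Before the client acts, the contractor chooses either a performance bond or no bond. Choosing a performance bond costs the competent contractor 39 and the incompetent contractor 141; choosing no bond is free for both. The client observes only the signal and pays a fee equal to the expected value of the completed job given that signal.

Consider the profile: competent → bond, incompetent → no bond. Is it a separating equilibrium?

Yes

Under separation the client infers type exactly: bond → competent (pays 158), no bond → incompetent (pays 72).
Competent: bond gives 158 − 39 = 119; no bond gives 72 − 0 = 72. No deviation. ✓
Incompetent: no bond gives 72 − 0 = 72; bond gives 158 − 141 = 17. No deviation. ✓
Neither type gains from mimicking the other.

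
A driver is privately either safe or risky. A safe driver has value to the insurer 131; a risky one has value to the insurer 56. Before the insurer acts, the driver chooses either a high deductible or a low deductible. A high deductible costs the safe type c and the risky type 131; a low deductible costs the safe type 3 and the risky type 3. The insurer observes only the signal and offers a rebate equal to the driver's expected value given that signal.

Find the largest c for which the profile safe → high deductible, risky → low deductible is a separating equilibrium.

78

Under separation: high deductible → safe (pays 131); low deductible → risky (pays 56).
Risky: 56 − 3 = 53 ≥ 131 − 131 = 0. Holds regardless of c. ✓
Safe: 131 − c ≥ 56 − 3, so c ≤ 131 − 53 = 78.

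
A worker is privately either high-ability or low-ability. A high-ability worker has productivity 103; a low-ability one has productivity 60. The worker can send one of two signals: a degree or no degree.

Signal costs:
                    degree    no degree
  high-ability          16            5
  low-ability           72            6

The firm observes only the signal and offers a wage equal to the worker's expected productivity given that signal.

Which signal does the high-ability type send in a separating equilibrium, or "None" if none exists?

Try high-ability → degree, low-ability → no degree:
  Under separation the firm infers type exactly: degree → high-ability (pays 103), no degree → low-ability (pays 60).
  High-ability: degree gives 103 − 16 = 87; no degree gives 60 − 5 = 55. No deviation. ✓
  Low-ability: no degree gives 60 − 6 = 54; degree gives 103 − 72 = 31. No deviation. ✓
Both hold — the high-ability type sends degree.

degree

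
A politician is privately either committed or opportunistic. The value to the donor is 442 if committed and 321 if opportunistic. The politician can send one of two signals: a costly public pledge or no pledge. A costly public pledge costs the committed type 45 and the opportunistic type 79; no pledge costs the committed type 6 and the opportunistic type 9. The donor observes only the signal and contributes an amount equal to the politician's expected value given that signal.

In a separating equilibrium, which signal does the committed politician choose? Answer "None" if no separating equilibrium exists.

None

Try committed → pledge, opportunistic → no pledge:
  Under separation the donor infers type exactly: pledge → committed (pays 442), no pledge → opportunistic (pays 321).
  Committed: pledge gives 442 − 45 = 397; no pledge gives 321 − 6 = 315. No deviation. ✓
  Opportunistic: no pledge gives 321 − 9 = 312; pledge gives 442 − 79 = 363. Would deviate. ✗
Try committed → no pledge, opportunistic → pledge:
  Under separation the donor infers type exactly: no pledge → committed (pays 442), pledge → opportunistic (pays 321).
  Committed: no pledge gives 442 − 6 = 436; pledge gives 321 − 45 = 276. No deviation. ✓
  Opportunistic: pledge gives 321 − 79 = 242; no pledge gives 442 − 9 = 433. Would deviate. ✗
Neither assignment is incentive-compatible.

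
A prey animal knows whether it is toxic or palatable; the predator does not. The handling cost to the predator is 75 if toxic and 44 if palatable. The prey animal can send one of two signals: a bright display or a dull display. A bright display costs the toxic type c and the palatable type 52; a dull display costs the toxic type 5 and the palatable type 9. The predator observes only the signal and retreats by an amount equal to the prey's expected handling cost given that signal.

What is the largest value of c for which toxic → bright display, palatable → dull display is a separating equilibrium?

Under separation: bright display → toxic (pays 75); dull display → palatable (pays 44).
Palatable: 44 − 9 = 35 ≥ 75 − 52 = 23. Holds regardless of c. ✓
Toxic: 75 − c ≥ 44 − 5, so c ≤ 75 − 39 = 36.

36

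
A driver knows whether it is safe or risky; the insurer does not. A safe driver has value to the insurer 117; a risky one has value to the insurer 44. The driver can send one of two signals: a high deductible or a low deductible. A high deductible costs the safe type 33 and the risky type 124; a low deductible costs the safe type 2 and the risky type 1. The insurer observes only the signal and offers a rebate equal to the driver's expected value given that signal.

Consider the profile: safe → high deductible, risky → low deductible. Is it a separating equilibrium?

Yes

If types separate, high deductible earns payment 117 and low deductible earns 44.
Safe: high deductible gives 117 − 33 = 84; low deductible gives 44 − 2 = 42. No deviation. ✓
Risky: low deductible gives 44 − 1 = 43; high deductible gives 117 − 124 = -7. No deviation. ✓
Both incentive constraints hold.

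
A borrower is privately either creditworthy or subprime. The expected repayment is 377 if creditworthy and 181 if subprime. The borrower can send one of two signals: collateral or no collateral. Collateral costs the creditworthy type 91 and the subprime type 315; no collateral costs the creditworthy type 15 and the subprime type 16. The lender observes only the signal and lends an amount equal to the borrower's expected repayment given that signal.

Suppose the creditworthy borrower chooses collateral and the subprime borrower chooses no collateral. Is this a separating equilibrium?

Yes

Under separation the lender infers type exactly: collateral → creditworthy (pays 377), no collateral → subprime (pays 181).
Creditworthy: collateral gives 377 − 91 = 286; no collateral gives 181 − 15 = 166. No deviation. ✓
Subprime: no collateral gives 181 − 16 = 165; collateral gives 377 − 315 = 62. No deviation. ✓
Neither type gains from mimicking the other.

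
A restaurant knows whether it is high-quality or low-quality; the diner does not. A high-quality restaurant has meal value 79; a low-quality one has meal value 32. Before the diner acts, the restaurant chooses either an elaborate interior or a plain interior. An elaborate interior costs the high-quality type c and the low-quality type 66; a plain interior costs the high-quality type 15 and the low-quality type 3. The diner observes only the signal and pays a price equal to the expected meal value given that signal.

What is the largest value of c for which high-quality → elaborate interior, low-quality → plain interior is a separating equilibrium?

Under separation: elaborate interior → high-quality (pays 79); plain interior → low-quality (pays 32).
Low-quality: 32 − 3 = 29 ≥ 79 − 66 = 13. Holds regardless of c. ✓
High-quality: 79 − c ≥ 32 − 15, so c ≤ 79 − 17 = 62.

62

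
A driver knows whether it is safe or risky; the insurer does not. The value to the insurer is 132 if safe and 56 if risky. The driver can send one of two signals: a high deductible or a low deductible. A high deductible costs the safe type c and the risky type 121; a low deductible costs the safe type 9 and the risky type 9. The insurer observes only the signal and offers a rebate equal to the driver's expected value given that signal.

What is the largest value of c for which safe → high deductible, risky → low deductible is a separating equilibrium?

85

Under separation: high deductible → safe (pays 132); low deductible → risky (pays 56).
Risky: 56 − 9 = 47 ≥ 132 − 121 = 11. Holds regardless of c. ✓
Safe: 132 − c ≥ 56 − 9, so c ≤ 132 − 47 = 85.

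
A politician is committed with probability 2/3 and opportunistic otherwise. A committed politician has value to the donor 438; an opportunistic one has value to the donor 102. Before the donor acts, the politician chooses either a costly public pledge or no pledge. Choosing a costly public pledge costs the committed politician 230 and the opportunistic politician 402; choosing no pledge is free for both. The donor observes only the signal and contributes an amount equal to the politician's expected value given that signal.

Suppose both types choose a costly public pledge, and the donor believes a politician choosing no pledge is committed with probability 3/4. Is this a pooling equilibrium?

At the pooled signal (pledge) the donor holds the prior 2/3 and pays 2/3·438 + 1/3·102 = 326. Off-path (no pledge) belief 3/4 gives 3/4·438 + 1/4·102 = 354.
Committed: pledge gives 326 − 230 = 96; no pledge gives 354 − 0 = 354. Deviates. ✗
Opportunistic: pledge gives 326 − 402 = -76; no pledge gives 354 − 0 = 354. Deviates. ✗

No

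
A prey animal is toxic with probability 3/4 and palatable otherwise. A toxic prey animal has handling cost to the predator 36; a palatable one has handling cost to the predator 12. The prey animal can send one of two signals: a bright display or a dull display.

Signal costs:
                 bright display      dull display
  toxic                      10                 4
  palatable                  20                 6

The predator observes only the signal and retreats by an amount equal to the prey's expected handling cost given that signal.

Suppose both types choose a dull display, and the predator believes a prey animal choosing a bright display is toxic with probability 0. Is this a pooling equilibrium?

At the pooled signal (dull display) the predator holds the prior 3/4 and pays 3/4·36 + 1/4·12 = 30. Off-path (bright display) belief 0 gives 0·36 + 1·12 = 12.
Toxic: dull display gives 30 − 4 = 26; bright display gives 12 − 10 = 2. Stays. ✓
Palatable: dull display gives 30 − 6 = 24; bright display gives 12 − 20 = -8. Stays. ✓

Yes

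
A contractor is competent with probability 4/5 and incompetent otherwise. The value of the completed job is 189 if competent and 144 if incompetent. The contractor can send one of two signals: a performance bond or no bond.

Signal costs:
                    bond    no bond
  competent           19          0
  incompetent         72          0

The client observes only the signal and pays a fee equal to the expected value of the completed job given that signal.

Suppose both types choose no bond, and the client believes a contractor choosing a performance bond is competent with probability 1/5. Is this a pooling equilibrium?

Yes

At the pooled signal (no bond) the client holds the prior 4/5 and pays 4/5·189 + 1/5·144 = 180. Off-path (bond) belief 1/5 gives 1/5·189 + 4/5·144 = 153.
Competent: no bond gives 180 − 0 = 180; bond gives 153 − 19 = 134. Stays. ✓
Incompetent: no bond gives 180 − 0 = 180; bond gives 153 − 72 = 81. Stays. ✓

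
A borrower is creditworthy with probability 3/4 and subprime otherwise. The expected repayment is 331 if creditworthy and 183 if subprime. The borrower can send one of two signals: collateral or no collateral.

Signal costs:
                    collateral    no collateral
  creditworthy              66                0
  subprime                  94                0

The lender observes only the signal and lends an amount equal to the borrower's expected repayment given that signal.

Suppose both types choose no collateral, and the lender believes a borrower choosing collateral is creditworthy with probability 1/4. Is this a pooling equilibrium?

On the equilibrium path (no collateral) the lender holds the prior 3/4 and pays 3/4·331 + 1/4·183 = 294. Off-path (collateral) belief 1/4 gives 1/4·331 + 3/4·183 = 220.
Creditworthy: no collateral gives 294 − 0 = 294; collateral gives 220 − 66 = 154. Stays. ✓
Subprime: no collateral gives 294 − 0 = 294; collateral gives 220 − 94 = 126. Stays. ✓
Beliefs are Bayes-consistent on-path and both types best-respond.

Yes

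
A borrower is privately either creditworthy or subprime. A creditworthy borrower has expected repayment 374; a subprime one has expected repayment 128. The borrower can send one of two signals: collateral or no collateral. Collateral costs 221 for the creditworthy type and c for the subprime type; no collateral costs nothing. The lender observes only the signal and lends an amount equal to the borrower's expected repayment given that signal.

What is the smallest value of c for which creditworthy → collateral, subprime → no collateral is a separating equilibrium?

246

Under separation: collateral → creditworthy (pays 374); no collateral → subprime (pays 128).
Creditworthy: 374 − 221 = 153 ≥ 128 − 0 = 128. Holds regardless of c. ✓
Subprime: 128 − 0 ≥ 374 − c, so c ≥ 374 − 128 = 246.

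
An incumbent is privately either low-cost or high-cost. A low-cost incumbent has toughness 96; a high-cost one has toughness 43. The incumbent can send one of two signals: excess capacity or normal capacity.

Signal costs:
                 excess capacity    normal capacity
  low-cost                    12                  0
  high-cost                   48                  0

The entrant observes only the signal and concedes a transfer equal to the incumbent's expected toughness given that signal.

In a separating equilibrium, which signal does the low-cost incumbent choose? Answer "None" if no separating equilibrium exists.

None

Try low-cost → excess capacity, high-cost → normal capacity:
  If types separate, excess capacity earns payment 96 and normal capacity earns 43.
  Low-cost: excess capacity gives 96 − 12 = 84; normal capacity gives 43 − 0 = 43. No deviation. ✓
  High-cost: normal capacity gives 43 − 0 = 43; excess capacity gives 96 − 48 = 48. Would deviate. ✗
Try low-cost → normal capacity, high-cost → excess capacity:
  If types separate, normal capacity earns payment 96 and excess capacity earns 43.
  Low-cost: normal capacity gives 96 − 0 = 96; excess capacity gives 43 − 12 = 31. No deviation. ✓
  High-cost: excess capacity gives 43 − 48 = -5; normal capacity gives 96 − 0 = 96. Would deviate. ✗
Neither assignment is incentive-compatible.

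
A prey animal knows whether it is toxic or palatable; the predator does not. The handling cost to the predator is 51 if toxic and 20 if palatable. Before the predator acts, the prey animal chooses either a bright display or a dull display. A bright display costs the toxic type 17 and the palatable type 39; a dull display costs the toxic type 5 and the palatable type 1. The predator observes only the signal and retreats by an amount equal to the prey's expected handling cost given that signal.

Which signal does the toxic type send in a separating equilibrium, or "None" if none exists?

Try toxic → bright display, palatable → dull display:
  If types separate, bright display earns payment 51 and dull display earns 20.
  Toxic: bright display gives 51 − 17 = 34; dull display gives 20 − 5 = 15. No deviation. ✓
  Palatable: dull display gives 20 − 1 = 19; bright display gives 51 − 39 = 12. No deviation. ✓
Both hold — the toxic type sends bright display.

bright display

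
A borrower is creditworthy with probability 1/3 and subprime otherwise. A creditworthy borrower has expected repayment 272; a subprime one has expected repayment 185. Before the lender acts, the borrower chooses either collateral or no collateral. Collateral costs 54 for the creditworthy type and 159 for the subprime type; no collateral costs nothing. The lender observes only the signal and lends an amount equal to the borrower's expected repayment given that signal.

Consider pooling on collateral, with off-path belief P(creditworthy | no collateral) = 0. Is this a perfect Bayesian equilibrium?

At the pooled signal (collateral) the lender holds the prior 1/3 and pays 1/3·272 + 2/3·185 = 214. Off-path (no collateral) belief 0 gives 0·272 + 1·185 = 185.
Creditworthy: collateral gives 214 − 54 = 160; no collateral gives 185 − 0 = 185. Deviates. ✗
Subprime: collateral gives 214 − 159 = 55; no collateral gives 185 − 0 = 185. Deviates. ✗

No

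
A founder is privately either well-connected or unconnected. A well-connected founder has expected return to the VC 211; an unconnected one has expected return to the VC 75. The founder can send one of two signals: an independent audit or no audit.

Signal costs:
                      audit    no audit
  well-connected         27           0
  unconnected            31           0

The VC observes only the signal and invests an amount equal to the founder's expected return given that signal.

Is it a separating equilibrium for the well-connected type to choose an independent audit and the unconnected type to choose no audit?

If types separate, audit earns payment 211 and no audit earns 75.
Well-connected: audit gives 211 − 27 = 184; no audit gives 75 − 0 = 75. No deviation. ✓
Unconnected: no audit gives 75 − 0 = 75; audit gives 211 − 31 = 180. Would deviate. ✗

No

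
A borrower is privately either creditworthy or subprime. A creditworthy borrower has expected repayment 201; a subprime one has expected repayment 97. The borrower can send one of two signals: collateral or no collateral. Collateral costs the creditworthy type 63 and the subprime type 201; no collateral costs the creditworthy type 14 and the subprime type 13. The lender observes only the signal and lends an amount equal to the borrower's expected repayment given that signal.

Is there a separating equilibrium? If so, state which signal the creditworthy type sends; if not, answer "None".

collateral

Try creditworthy → collateral, subprime → no collateral:
  Under separation the lender infers type exactly: collateral → creditworthy (pays 201), no collateral → subprime (pays 97).
  Creditworthy: collateral gives 201 − 63 = 138; no collateral gives 97 − 14 = 83. No deviation. ✓
  Subprime: no collateral gives 97 − 13 = 84; collateral gives 201 − 201 = 0. No deviation. ✓
Both hold — the creditworthy type sends collateral.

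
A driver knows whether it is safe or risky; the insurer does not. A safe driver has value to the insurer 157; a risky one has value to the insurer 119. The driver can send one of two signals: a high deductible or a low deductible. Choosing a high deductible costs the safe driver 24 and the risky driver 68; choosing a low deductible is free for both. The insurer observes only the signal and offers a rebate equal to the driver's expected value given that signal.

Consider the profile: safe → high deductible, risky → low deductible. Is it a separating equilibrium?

Yes

Under separation the insurer infers type exactly: high deductible → safe (pays 157), low deductible → risky (pays 119).
Safe: high deductible gives 157 − 24 = 133; low deductible gives 119 − 0 = 119. No deviation. ✓
Risky: low deductible gives 119 − 0 = 119; high deductible gives 157 − 68 = 89. No deviation. ✓
Neither type gains from mimicking the other.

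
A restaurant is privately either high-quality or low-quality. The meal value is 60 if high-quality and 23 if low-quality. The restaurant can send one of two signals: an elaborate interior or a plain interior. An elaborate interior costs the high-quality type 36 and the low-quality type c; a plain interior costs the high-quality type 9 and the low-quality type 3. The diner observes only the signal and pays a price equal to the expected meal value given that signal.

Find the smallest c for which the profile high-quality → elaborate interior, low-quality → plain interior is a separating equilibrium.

40

Under separation: elaborate interior → high-quality (pays 60); plain interior → low-quality (pays 23).
High-quality: 60 − 36 = 24 ≥ 23 − 9 = 14. Holds regardless of c. ✓
Low-quality: 23 − 3 ≥ 60 − c, so c ≥ 60 − 20 = 40.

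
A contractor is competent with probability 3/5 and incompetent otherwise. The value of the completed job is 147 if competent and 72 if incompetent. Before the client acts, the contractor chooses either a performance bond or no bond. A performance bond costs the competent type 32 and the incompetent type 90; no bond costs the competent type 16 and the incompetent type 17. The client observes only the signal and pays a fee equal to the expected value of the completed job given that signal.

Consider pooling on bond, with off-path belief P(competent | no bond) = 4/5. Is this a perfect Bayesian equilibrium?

At the pooled signal (bond) the client holds the prior 3/5 and pays 3/5·147 + 2/5·72 = 117. Off-path (no bond) belief 4/5 gives 4/5·147 + 1/5·72 = 132.
Competent: bond gives 117 − 32 = 85; no bond gives 132 − 16 = 116. Deviates. ✗
Incompetent: bond gives 117 − 90 = 27; no bond gives 132 − 17 = 115. Deviates. ✗

No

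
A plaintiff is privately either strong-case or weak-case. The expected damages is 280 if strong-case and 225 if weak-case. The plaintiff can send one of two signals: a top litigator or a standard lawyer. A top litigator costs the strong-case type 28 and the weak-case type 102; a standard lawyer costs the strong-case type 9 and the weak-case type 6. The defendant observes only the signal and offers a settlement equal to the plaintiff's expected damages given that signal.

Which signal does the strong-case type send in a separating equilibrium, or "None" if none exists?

top litigator

Try strong-case → top litigator, weak-case → standard lawyer:
  Under separation the defendant infers type exactly: top litigator → strong-case (pays 280), standard lawyer → weak-case (pays 225).
  Strong-case: top litigator gives 280 − 28 = 252; standard lawyer gives 225 − 9 = 216. No deviation. ✓
  Weak-case: standard lawyer gives 225 − 6 = 219; top litigator gives 280 − 102 = 178. No deviation. ✓
Both hold — the strong-case type sends top litigator.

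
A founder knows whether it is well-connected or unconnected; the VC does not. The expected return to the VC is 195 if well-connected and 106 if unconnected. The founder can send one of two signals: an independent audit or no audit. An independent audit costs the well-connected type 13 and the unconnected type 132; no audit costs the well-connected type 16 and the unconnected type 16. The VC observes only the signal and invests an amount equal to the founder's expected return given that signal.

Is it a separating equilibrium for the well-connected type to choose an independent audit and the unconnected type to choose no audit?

Under separation the VC infers type exactly: audit → well-connected (pays 195), no audit → unconnected (pays 106).
Well-connected: audit gives 195 − 13 = 182; no audit gives 106 − 16 = 90. No deviation. ✓
Unconnected: no audit gives 106 − 16 = 90; audit gives 195 − 132 = 63. No deviation. ✓
Both incentive constraints hold.

Yes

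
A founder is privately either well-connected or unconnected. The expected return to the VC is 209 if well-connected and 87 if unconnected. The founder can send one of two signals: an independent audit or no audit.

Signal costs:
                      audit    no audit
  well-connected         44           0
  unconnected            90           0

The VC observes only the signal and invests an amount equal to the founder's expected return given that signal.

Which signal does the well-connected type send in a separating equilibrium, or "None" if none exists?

Try well-connected → audit, unconnected → no audit:
  If types separate, audit earns payment 209 and no audit earns 87.
  Well-connected: audit gives 209 − 44 = 165; no audit gives 87 − 0 = 87. No deviation. ✓
  Unconnected: no audit gives 87 − 0 = 87; audit gives 209 − 90 = 119. Would deviate. ✗
Try well-connected → no audit, unconnected → audit:
  If types separate, no audit earns payment 209 and audit earns 87.
  Well-connected: no audit gives 209 − 0 = 209; audit gives 87 − 44 = 43. No deviation. ✓
  Unconnected: audit gives 87 − 90 = -3; no audit gives 209 − 0 = 209. Would deviate. ✗
Neither assignment is incentive-compatible.

None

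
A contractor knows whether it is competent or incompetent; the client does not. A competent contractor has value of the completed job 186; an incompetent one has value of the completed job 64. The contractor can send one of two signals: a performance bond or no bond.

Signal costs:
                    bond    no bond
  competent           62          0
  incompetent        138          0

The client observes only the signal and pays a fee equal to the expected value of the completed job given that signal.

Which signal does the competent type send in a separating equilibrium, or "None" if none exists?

bond

Try competent → bond, incompetent → no bond:
  Under separation the client infers type exactly: bond → competent (pays 186), no bond → incompetent (pays 64).
  Competent: bond gives 186 − 62 = 124; no bond gives 64 − 0 = 64. No deviation. ✓
  Incompetent: no bond gives 64 − 0 = 64; bond gives 186 − 138 = 48. No deviation. ✓
Both hold — the competent type sends bond.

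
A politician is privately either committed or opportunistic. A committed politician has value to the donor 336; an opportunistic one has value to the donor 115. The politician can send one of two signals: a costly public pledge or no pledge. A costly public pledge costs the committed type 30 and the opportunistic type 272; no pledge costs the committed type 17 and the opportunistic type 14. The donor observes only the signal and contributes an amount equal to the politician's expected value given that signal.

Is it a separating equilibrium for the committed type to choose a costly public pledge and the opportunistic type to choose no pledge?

Under separation the donor infers type exactly: pledge → committed (pays 336), no pledge → opportunistic (pays 115).
Committed: pledge gives 336 − 30 = 306; no pledge gives 115 − 17 = 98. No deviation. ✓
Opportunistic: no pledge gives 115 − 14 = 101; pledge gives 336 − 272 = 64. No deviation. ✓
Both incentive constraints hold.

Yes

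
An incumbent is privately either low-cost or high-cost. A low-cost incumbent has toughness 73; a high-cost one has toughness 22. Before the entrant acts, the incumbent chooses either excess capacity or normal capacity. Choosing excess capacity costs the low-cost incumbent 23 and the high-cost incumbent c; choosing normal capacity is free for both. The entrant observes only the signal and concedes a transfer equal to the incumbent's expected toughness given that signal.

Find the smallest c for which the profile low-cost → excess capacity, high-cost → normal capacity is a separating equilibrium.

51

Under separation: excess capacity → low-cost (pays 73); normal capacity → high-cost (pays 22).
Low-cost: 73 − 23 = 50 ≥ 22 − 0 = 22. Holds regardless of c. ✓
High-cost: 22 − 0 ≥ 73 − c, so c ≥ 73 − 22 = 51.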